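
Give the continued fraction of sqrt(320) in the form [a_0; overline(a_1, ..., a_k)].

Write x_i = (sqrt(320) + m_i)/d_i with (m_0, d_0) = (0, 1). a_0 = floor(sqrt(320)) = 17, since 17^2 = 289 <= 320 < 324 = 18^2.
Iterate m_{i+1} = d_i*a_i - m_i, d_{i+1} = (320 - m_{i+1}^2)/d_i, a_{i+1} = floor((a_0 + m_{i+1})/d_{i+1}):
  m_1 = 1*17 - 0 = 17, d_1 = (320 - 17^2)/1 = 31/1 = 31, a_1 = floor((17 + 17)/31) = 1.
  m_2 = 31*1 - 17 = 14, d_2 = (320 - 14^2)/31 = 124/31 = 4, a_2 = floor((17 + 14)/4) = 7.
  m_3 = 4*7 - 14 = 14, d_3 = (320 - 14^2)/4 = 124/4 = 31, a_3 = floor((17 + 14)/31) = 1.
  m_4 = 31*1 - 14 = 17, d_4 = (320 - 17^2)/31 = 31/31 = 1, a_4 = floor((17 + 17)/1) = 34.
  m_5 = 1*34 - 17 = 17, d_5 = (320 - 17^2)/1 = 31/1 = 31: (m_5, d_5) = (m_1, d_1) = (17, 31), so from here the quotients repeat a_1, ..., a_4; the period length is 4.
Hence the expansion of sqrt(320) is a_0 = 17 followed by the repeating block 1, 7, 1, 34 (period 4).

[17; overline(1, 7, 1, 34)]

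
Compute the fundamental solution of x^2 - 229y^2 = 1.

(x, y) = (5848201, 386460)

First expand sqrt(229) as a continued fraction. With x_i = (sqrt(229) + m_i)/d_i and (m_0, d_0) = (0, 1): a_0 = floor(sqrt(229)) = 15, since 15^2 = 225 <= 229 < 256 = 16^2.
Iterate m_{i+1} = d_i*a_i - m_i, d_{i+1} = (229 - m_{i+1}^2)/d_i, a_{i+1} = floor((a_0 + m_{i+1})/d_{i+1}):
  m_1 = 1*15 - 0 = 15, d_1 = (229 - 15^2)/1 = 4/1 = 4, a_1 = floor((15 + 15)/4) = 7.
  m_2 = 4*7 - 15 = 13, d_2 = (229 - 13^2)/4 = 60/4 = 15, a_2 = floor((15 + 13)/15) = 1.
  m_3 = 15*1 - 13 = 2, d_3 = (229 - 2^2)/15 = 225/15 = 15, a_3 = floor((15 + 2)/15) = 1.
  m_4 = 15*1 - 2 = 13, d_4 = (229 - 13^2)/15 = 60/15 = 4, a_4 = floor((15 + 13)/4) = 7.
  m_5 = 4*7 - 13 = 15, d_5 = (229 - 15^2)/4 = 4/4 = 1, a_5 = floor((15 + 15)/1) = 30.
  m_6 = 1*30 - 15 = 15, d_6 = (229 - 15^2)/1 = 4/1 = 4: (m_6, d_6) = (m_1, d_1) = (15, 4), so from here the quotients repeat a_1, ..., a_5; the period length is 5.
So sqrt(229) = [15; (7, 1, 1, 7, 30)] with period length k = 5.
k is odd, so (p_{k-1}, q_{k-1}) only solves x^2 - 229y^2 = -1 and the fundamental solution of x^2 - 229y^2 = 1 is (p_{2k-1}, q_{2k-1}) = (p_9, q_9); compute convergents through index 9, running through the period twice.
Convergents (p_i = a_i*p_{i-1} + p_{i-2}, q_i = a_i*q_{i-1} + q_{i-2} with p_{-2}=0, p_{-1}=1, q_{-2}=1, q_{-1}=0):
  i=0: a_0=15, p_0 = 15*1 + 0 = 15, q_0 = 15*0 + 1 = 1.
  i=1: a_1=7, p_1 = 7*15 + 1 = 106, q_1 = 7*1 + 0 = 7.
  i=2: a_2=1, p_2 = 1*106 + 15 = 121, q_2 = 1*7 + 1 = 8.
  i=3: a_3=1, p_3 = 1*121 + 106 = 227, q_3 = 1*8 + 7 = 15.
  i=4: a_4=7, p_4 = 7*227 + 121 = 1710, q_4 = 7*15 + 8 = 113.
  i=5: a_5=30, p_5 = 30*1710 + 227 = 51527, q_5 = 30*113 + 15 = 3405.
  i=6: a_6=7, p_6 = 7*51527 + 1710 = 362399, q_6 = 7*3405 + 113 = 23948.
  i=7: a_7=1, p_7 = 1*362399 + 51527 = 413926, q_7 = 1*23948 + 3405 = 27353.
  i=8: a_8=1, p_8 = 1*413926 + 362399 = 776325, q_8 = 1*27353 + 23948 = 51301.
  i=9: a_9=7, p_9 = 7*776325 + 413926 = 5848201, q_9 = 7*51301 + 27353 = 386460.
Indeed p_4^2 - 229*q_4^2 = 2924100 - 2924101 = -1, not +1.
Check: 5848201^2 - 229*386460^2 = 34201454936401 - 34201454936400 = 1, so (x, y) = (5848201, 386460) solves the equation, and by the theorem it is the least positive solution.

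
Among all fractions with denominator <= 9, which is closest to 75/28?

8/3

Expand x = 75/28 as a continued fraction with the Euclidean algorithm:
  75 = 2*28 + 19, so a_0 = 2.
  28 = 1*19 + 9, so a_1 = 1.
  19 = 2*9 + 1, so a_2 = 2.
  9 = 9*1 + 0, so a_3 = 9.
so x = [2; 1, 2, 9].
Convergents (p_i = a_i*p_{i-1} + p_{i-2}, q_i = a_i*q_{i-1} + q_{i-2} with p_{-2}=0, p_{-1}=1, q_{-2}=1, q_{-1}=0), until the denominator exceeds 9:
  i=0: a_0=2, p_0 = 2*1 + 0 = 2, q_0 = 2*0 + 1 = 1.
  i=1: a_1=1, p_1 = 1*2 + 1 = 3, q_1 = 1*1 + 0 = 1.
  i=2: a_2=2, p_2 = 2*3 + 2 = 8, q_2 = 2*1 + 1 = 3.
  i=3: a_3=9, p_3 = 9*8 + 3 = 75, q_3 = 9*3 + 1 = 28.
q_3 = 28 > 9, so the last convergent with denominator <= 9 is p_2/q_2 = 8/3.
The closest fraction with denominator <= 9 is either p_2/q_2 or the intermediate fraction (k*p_2 + p_1)/(k*q_2 + q_1) with the largest k >= 1 whose denominator stays <= 9; these approach x as k grows, and every other convergent or intermediate fraction in range is farther away.
Largest k: floor((9 - q_1)/q_2) = floor((9 - 1)/3) = 2.
That gives (2*8 + 3)/(2*3 + 1) = 19/7.
Compare the errors: |x - 8/3| = |75*3 - 8*28|/(28*3) = 1/84, and |x - 19/7| = |75*7 - 19*28|/(28*7) = 7/196.
Cross-multiplying, 1*196 = 196 < 588 = 7*84, so 1/84 is smaller: the convergent 8/3 is closer to x than 19/7.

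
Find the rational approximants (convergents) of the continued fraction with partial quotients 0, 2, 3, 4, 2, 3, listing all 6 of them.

0/1, 1/2, 3/7, 13/30, 29/67, 100/231

Using the convergent recurrence p_i = a_i*p_{i-1} + p_{i-2}, q_i = a_i*q_{i-1} + q_{i-2} with p_{-2}=0, p_{-1}=1, q_{-2}=1, q_{-1}=0:
  i=0: a_0=0, p_0 = 0*1 + 0 = 0, q_0 = 0*0 + 1 = 1.
  i=1: a_1=2, p_1 = 2*0 + 1 = 1, q_1 = 2*1 + 0 = 2.
  i=2: a_2=3, p_2 = 3*1 + 0 = 3, q_2 = 3*2 + 1 = 7.
  i=3: a_3=4, p_3 = 4*3 + 1 = 13, q_3 = 4*7 + 2 = 30.
  i=4: a_4=2, p_4 = 2*13 + 3 = 29, q_4 = 2*30 + 7 = 67.
  i=5: a_5=3, p_5 = 3*29 + 13 = 100, q_5 = 3*67 + 30 = 231.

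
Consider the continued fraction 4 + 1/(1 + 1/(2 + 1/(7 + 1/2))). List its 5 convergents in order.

Using the convergent recurrence p_i = a_i*p_{i-1} + p_{i-2}, q_i = a_i*q_{i-1} + q_{i-2} with p_{-2}=0, p_{-1}=1, q_{-2}=1, q_{-1}=0:
  i=0: a_0=4, p_0 = 4*1 + 0 = 4, q_0 = 4*0 + 1 = 1.
  i=1: a_1=1, p_1 = 1*4 + 1 = 5, q_1 = 1*1 + 0 = 1.
  i=2: a_2=2, p_2 = 2*5 + 4 = 14, q_2 = 2*1 + 1 = 3.
  i=3: a_3=7, p_3 = 7*14 + 5 = 103, q_3 = 7*3 + 1 = 22.
  i=4: a_4=2, p_4 = 2*103 + 14 = 220, q_4 = 2*22 + 3 = 47.

4/1, 5/1, 14/3, 103/22, 220/47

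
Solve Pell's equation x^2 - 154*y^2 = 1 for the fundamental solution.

First expand sqrt(154) as a continued fraction. With x_i = (sqrt(154) + m_i)/d_i and (m_0, d_0) = (0, 1): a_0 = floor(sqrt(154)) = 12, since 12^2 = 144 <= 154 < 169 = 13^2.
Iterate m_{i+1} = d_i*a_i - m_i, d_{i+1} = (154 - m_{i+1}^2)/d_i, a_{i+1} = floor((a_0 + m_{i+1})/d_{i+1}):
  m_1 = 1*12 - 0 = 12, d_1 = (154 - 12^2)/1 = 10/1 = 10, a_1 = floor((12 + 12)/10) = 2.
  m_2 = 10*2 - 12 = 8, d_2 = (154 - 8^2)/10 = 90/10 = 9, a_2 = floor((12 + 8)/9) = 2.
  m_3 = 9*2 - 8 = 10, d_3 = (154 - 10^2)/9 = 54/9 = 6, a_3 = floor((12 + 10)/6) = 3.
  m_4 = 6*3 - 10 = 8, d_4 = (154 - 8^2)/6 = 90/6 = 15, a_4 = floor((12 + 8)/15) = 1.
  m_5 = 15*1 - 8 = 7, d_5 = (154 - 7^2)/15 = 105/15 = 7, a_5 = floor((12 + 7)/7) = 2.
  m_6 = 7*2 - 7 = 7, d_6 = (154 - 7^2)/7 = 105/7 = 15, a_6 = floor((12 + 7)/15) = 1.
  m_7 = 15*1 - 7 = 8, d_7 = (154 - 8^2)/15 = 90/15 = 6, a_7 = floor((12 + 8)/6) = 3.
  m_8 = 6*3 - 8 = 10, d_8 = (154 - 10^2)/6 = 54/6 = 9, a_8 = floor((12 + 10)/9) = 2.
  m_9 = 9*2 - 10 = 8, d_9 = (154 - 8^2)/9 = 90/9 = 10, a_9 = floor((12 + 8)/10) = 2.
  m_10 = 10*2 - 8 = 12, d_10 = (154 - 12^2)/10 = 10/10 = 1, a_10 = floor((12 + 12)/1) = 24.
  m_11 = 1*24 - 12 = 12, d_11 = (154 - 12^2)/1 = 10/1 = 10: (m_11, d_11) = (m_1, d_1) = (12, 10), so from here the quotients repeat a_1, ..., a_10; the period length is 10.
So sqrt(154) = [12; (2, 2, 3, 1, 2, 1, 3, 2, 2, 24)] with period length k = 10.
k is even, so the fundamental solution of x^2 - 154y^2 = 1 is (p_{k-1}, q_{k-1}) = (p_9, q_9); compute convergents through index 9.
Convergents (p_i = a_i*p_{i-1} + p_{i-2}, q_i = a_i*q_{i-1} + q_{i-2} with p_{-2}=0, p_{-1}=1, q_{-2}=1, q_{-1}=0):
  i=0: a_0=12, p_0 = 12*1 + 0 = 12, q_0 = 12*0 + 1 = 1.
  i=1: a_1=2, p_1 = 2*12 + 1 = 25, q_1 = 2*1 + 0 = 2.
  i=2: a_2=2, p_2 = 2*25 + 12 = 62, q_2 = 2*2 + 1 = 5.
  i=3: a_3=3, p_3 = 3*62 + 25 = 211, q_3 = 3*5 + 2 = 17.
  i=4: a_4=1, p_4 = 1*211 + 62 = 273, q_4 = 1*17 + 5 = 22.
  i=5: a_5=2, p_5 = 2*273 + 211 = 757, q_5 = 2*22 + 17 = 61.
  i=6: a_6=1, p_6 = 1*757 + 273 = 1030, q_6 = 1*61 + 22 = 83.
  i=7: a_7=3, p_7 = 3*1030 + 757 = 3847, q_7 = 3*83 + 61 = 310.
  i=8: a_8=2, p_8 = 2*3847 + 1030 = 8724, q_8 = 2*310 + 83 = 703.
  i=9: a_9=2, p_9 = 2*8724 + 3847 = 21295, q_9 = 2*703 + 310 = 1716.
Check: 21295^2 - 154*1716^2 = 453477025 - 453477024 = 1, so (x, y) = (21295, 1716) solves the equation, and by the theorem it is the least positive solution.

(x, y) = (21295, 1716)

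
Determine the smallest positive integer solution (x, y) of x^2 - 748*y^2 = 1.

First expand sqrt(748) as a continued fraction. With x_i = (sqrt(748) + m_i)/d_i and (m_0, d_0) = (0, 1): a_0 = floor(sqrt(748)) = 27, since 27^2 = 729 <= 748 < 784 = 28^2.
Iterate m_{i+1} = d_i*a_i - m_i, d_{i+1} = (748 - m_{i+1}^2)/d_i, a_{i+1} = floor((a_0 + m_{i+1})/d_{i+1}):
  m_1 = 1*27 - 0 = 27, d_1 = (748 - 27^2)/1 = 19/1 = 19, a_1 = floor((27 + 27)/19) = 2.
  m_2 = 19*2 - 27 = 11, d_2 = (748 - 11^2)/19 = 627/19 = 33, a_2 = floor((27 + 11)/33) = 1.
  m_3 = 33*1 - 11 = 22, d_3 = (748 - 22^2)/33 = 264/33 = 8, a_3 = floor((27 + 22)/8) = 6.
  m_4 = 8*6 - 22 = 26, d_4 = (748 - 26^2)/8 = 72/8 = 9, a_4 = floor((27 + 26)/9) = 5.
  m_5 = 9*5 - 26 = 19, d_5 = (748 - 19^2)/9 = 387/9 = 43, a_5 = floor((27 + 19)/43) = 1.
  m_6 = 43*1 - 19 = 24, d_6 = (748 - 24^2)/43 = 172/43 = 4, a_6 = floor((27 + 24)/4) = 12.
  m_7 = 4*12 - 24 = 24, d_7 = (748 - 24^2)/4 = 172/4 = 43, a_7 = floor((27 + 24)/43) = 1.
  m_8 = 43*1 - 24 = 19, d_8 = (748 - 19^2)/43 = 387/43 = 9, a_8 = floor((27 + 19)/9) = 5.
  m_9 = 9*5 - 19 = 26, d_9 = (748 - 26^2)/9 = 72/9 = 8, a_9 = floor((27 + 26)/8) = 6.
  m_10 = 8*6 - 26 = 22, d_10 = (748 - 22^2)/8 = 264/8 = 33, a_10 = floor((27 + 22)/33) = 1.
  m_11 = 33*1 - 22 = 11, d_11 = (748 - 11^2)/33 = 627/33 = 19, a_11 = floor((27 + 11)/19) = 2.
  m_12 = 19*2 - 11 = 27, d_12 = (748 - 27^2)/19 = 19/19 = 1, a_12 = floor((27 + 27)/1) = 54.
  m_13 = 1*54 - 27 = 27, d_13 = (748 - 27^2)/1 = 19/1 = 19: (m_13, d_13) = (m_1, d_1) = (27, 19), so from here the quotients repeat a_1, ..., a_12; the period length is 12.
So sqrt(748) = [27; (2, 1, 6, 5, 1, 12, 1, 5, 6, 1, 2, 54)] with period length k = 12.
k is even, so the fundamental solution of x^2 - 748y^2 = 1 is (p_{k-1}, q_{k-1}) = (p_11, q_11); compute convergents through index 11.
Convergents (p_i = a_i*p_{i-1} + p_{i-2}, q_i = a_i*q_{i-1} + q_{i-2} with p_{-2}=0, p_{-1}=1, q_{-2}=1, q_{-1}=0):
  i=0: a_0=27, p_0 = 27*1 + 0 = 27, q_0 = 27*0 + 1 = 1.
  i=1: a_1=2, p_1 = 2*27 + 1 = 55, q_1 = 2*1 + 0 = 2.
  i=2: a_2=1, p_2 = 1*55 + 27 = 82, q_2 = 1*2 + 1 = 3.
  i=3: a_3=6, p_3 = 6*82 + 55 = 547, q_3 = 6*3 + 2 = 20.
  i=4: a_4=5, p_4 = 5*547 + 82 = 2817, q_4 = 5*20 + 3 = 103.
  i=5: a_5=1, p_5 = 1*2817 + 547 = 3364, q_5 = 1*103 + 20 = 123.
  i=6: a_6=12, p_6 = 12*3364 + 2817 = 43185, q_6 = 12*123 + 103 = 1579.
  i=7: a_7=1, p_7 = 1*43185 + 3364 = 46549, q_7 = 1*1579 + 123 = 1702.
  i=8: a_8=5, p_8 = 5*46549 + 43185 = 275930, q_8 = 5*1702 + 1579 = 10089.
  i=9: a_9=6, p_9 = 6*275930 + 46549 = 1702129, q_9 = 6*10089 + 1702 = 62236.
  i=10: a_10=1, p_10 = 1*1702129 + 275930 = 1978059, q_10 = 1*62236 + 10089 = 72325.
  i=11: a_11=2, p_11 = 2*1978059 + 1702129 = 5658247, q_11 = 2*72325 + 62236 = 206886.
Check: 5658247^2 - 748*206886^2 = 32015759113009 - 32015759113008 = 1, so (x, y) = (5658247, 206886) solves the equation, and by the theorem it is the least positive solution.

(x, y) = (5658247, 206886)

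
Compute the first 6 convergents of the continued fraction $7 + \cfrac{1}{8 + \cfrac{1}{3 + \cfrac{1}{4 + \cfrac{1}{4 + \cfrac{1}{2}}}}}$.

Using the convergent recurrence p_i = a_i*p_{i-1} + p_{i-2}, q_i = a_i*q_{i-1} + q_{i-2} with p_{-2}=0, p_{-1}=1, q_{-2}=1, q_{-1}=0:
  i=0: a_0=7, p_0 = 7*1 + 0 = 7, q_0 = 7*0 + 1 = 1.
  i=1: a_1=8, p_1 = 8*7 + 1 = 57, q_1 = 8*1 + 0 = 8.
  i=2: a_2=3, p_2 = 3*57 + 7 = 178, q_2 = 3*8 + 1 = 25.
  i=3: a_3=4, p_3 = 4*178 + 57 = 769, q_3 = 4*25 + 8 = 108.
  i=4: a_4=4, p_4 = 4*769 + 178 = 3254, q_4 = 4*108 + 25 = 457.
  i=5: a_5=2, p_5 = 2*3254 + 769 = 7277, q_5 = 2*457 + 108 = 1022.

7/1, 57/8, 178/25, 769/108, 3254/457, 7277/1022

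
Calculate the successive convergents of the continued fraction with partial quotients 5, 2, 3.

Using the convergent recurrence p_i = a_i*p_{i-1} + p_{i-2}, q_i = a_i*q_{i-1} + q_{i-2} with p_{-2}=0, p_{-1}=1, q_{-2}=1, q_{-1}=0:
  i=0: a_0=5, p_0 = 5*1 + 0 = 5, q_0 = 5*0 + 1 = 1.
  i=1: a_1=2, p_1 = 2*5 + 1 = 11, q_1 = 2*1 + 0 = 2.
  i=2: a_2=3, p_2 = 3*11 + 5 = 38, q_2 = 3*2 + 1 = 7.

5/1, 11/2, 38/7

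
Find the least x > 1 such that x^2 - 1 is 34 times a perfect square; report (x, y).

(x, y) = (35, 6)

First expand sqrt(34) as a continued fraction. With x_i = (sqrt(34) + m_i)/d_i and (m_0, d_0) = (0, 1): a_0 = floor(sqrt(34)) = 5, since 5^2 = 25 <= 34 < 36 = 6^2.
Iterate m_{i+1} = d_i*a_i - m_i, d_{i+1} = (34 - m_{i+1}^2)/d_i, a_{i+1} = floor((a_0 + m_{i+1})/d_{i+1}):
  m_1 = 1*5 - 0 = 5, d_1 = (34 - 5^2)/1 = 9/1 = 9, a_1 = floor((5 + 5)/9) = 1.
  m_2 = 9*1 - 5 = 4, d_2 = (34 - 4^2)/9 = 18/9 = 2, a_2 = floor((5 + 4)/2) = 4.
  m_3 = 2*4 - 4 = 4, d_3 = (34 - 4^2)/2 = 18/2 = 9, a_3 = floor((5 + 4)/9) = 1.
  m_4 = 9*1 - 4 = 5, d_4 = (34 - 5^2)/9 = 9/9 = 1, a_4 = floor((5 + 5)/1) = 10.
  m_5 = 1*10 - 5 = 5, d_5 = (34 - 5^2)/1 = 9/1 = 9: (m_5, d_5) = (m_1, d_1) = (5, 9), so from here the quotients repeat a_1, ..., a_4; the period length is 4.
So sqrt(34) = [5; (1, 4, 1, 10)] with period length k = 4.
k is even, so the fundamental solution of x^2 - 34y^2 = 1 is (p_{k-1}, q_{k-1}) = (p_3, q_3); compute convergents through index 3.
Convergents (p_i = a_i*p_{i-1} + p_{i-2}, q_i = a_i*q_{i-1} + q_{i-2} with p_{-2}=0, p_{-1}=1, q_{-2}=1, q_{-1}=0):
  i=0: a_0=5, p_0 = 5*1 + 0 = 5, q_0 = 5*0 + 1 = 1.
  i=1: a_1=1, p_1 = 1*5 + 1 = 6, q_1 = 1*1 + 0 = 1.
  i=2: a_2=4, p_2 = 4*6 + 5 = 29, q_2 = 4*1 + 1 = 5.
  i=3: a_3=1, p_3 = 1*29 + 6 = 35, q_3 = 1*5 + 1 = 6.
Check: 35^2 - 34*6^2 = 1225 - 1224 = 1, so (x, y) = (35, 6) solves the equation, and by the theorem it is the least positive solution.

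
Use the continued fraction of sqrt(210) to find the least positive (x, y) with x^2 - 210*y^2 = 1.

(x, y) = (29, 2)

First expand sqrt(210) as a continued fraction. With x_i = (sqrt(210) + m_i)/d_i and (m_0, d_0) = (0, 1): a_0 = floor(sqrt(210)) = 14, since 14^2 = 196 <= 210 < 225 = 15^2.
Iterate m_{i+1} = d_i*a_i - m_i, d_{i+1} = (210 - m_{i+1}^2)/d_i, a_{i+1} = floor((a_0 + m_{i+1})/d_{i+1}):
  m_1 = 1*14 - 0 = 14, d_1 = (210 - 14^2)/1 = 14/1 = 14, a_1 = floor((14 + 14)/14) = 2.
  m_2 = 14*2 - 14 = 14, d_2 = (210 - 14^2)/14 = 14/14 = 1, a_2 = floor((14 + 14)/1) = 28.
  m_3 = 1*28 - 14 = 14, d_3 = (210 - 14^2)/1 = 14/1 = 14: (m_3, d_3) = (m_1, d_1) = (14, 14), so from here the quotients repeat a_1, a_2; the period length is 2.
So sqrt(210) = [14; (2, 28)] with period length k = 2.
k is even, so the fundamental solution of x^2 - 210y^2 = 1 is (p_{k-1}, q_{k-1}) = (p_1, q_1); compute convergents through index 1.
Convergents (p_i = a_i*p_{i-1} + p_{i-2}, q_i = a_i*q_{i-1} + q_{i-2} with p_{-2}=0, p_{-1}=1, q_{-2}=1, q_{-1}=0):
  i=0: a_0=14, p_0 = 14*1 + 0 = 14, q_0 = 14*0 + 1 = 1.
  i=1: a_1=2, p_1 = 2*14 + 1 = 29, q_1 = 2*1 + 0 = 2.
Check: 29^2 - 210*2^2 = 841 - 840 = 1, so (x, y) = (29, 2) solves the equation, and by the theorem it is the least positive solution.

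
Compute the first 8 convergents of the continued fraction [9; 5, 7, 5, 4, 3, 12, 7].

9/1, 46/5, 331/36, 1701/185, 7135/776, 23106/2513, 284407/30932, 2013955/219037

Using the convergent recurrence p_i = a_i*p_{i-1} + p_{i-2}, q_i = a_i*q_{i-1} + q_{i-2} with p_{-2}=0, p_{-1}=1, q_{-2}=1, q_{-1}=0:
  i=0: a_0=9, p_0 = 9*1 + 0 = 9, q_0 = 9*0 + 1 = 1.
  i=1: a_1=5, p_1 = 5*9 + 1 = 46, q_1 = 5*1 + 0 = 5.
  i=2: a_2=7, p_2 = 7*46 + 9 = 331, q_2 = 7*5 + 1 = 36.
  i=3: a_3=5, p_3 = 5*331 + 46 = 1701, q_3 = 5*36 + 5 = 185.
  i=4: a_4=4, p_4 = 4*1701 + 331 = 7135, q_4 = 4*185 + 36 = 776.
  i=5: a_5=3, p_5 = 3*7135 + 1701 = 23106, q_5 = 3*776 + 185 = 2513.
  i=6: a_6=12, p_6 = 12*23106 + 7135 = 284407, q_6 = 12*2513 + 776 = 30932.
  i=7: a_7=7, p_7 = 7*284407 + 23106 = 2013955, q_7 = 7*30932 + 2513 = 219037.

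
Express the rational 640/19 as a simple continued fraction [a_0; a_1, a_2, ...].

[33; 1, 2, 6]

Run the Euclidean algorithm on 640 and 19; the successive quotients are the partial quotients a_0, a_1, ... (each step inverts the fractional part left over by the previous one):
  640 = 33*19 + 13, so a_0 = 33.
  19 = 1*13 + 6, so a_1 = 1.
  13 = 2*6 + 1, so a_2 = 2.
  6 = 6*1 + 0, so a_3 = 6.
The remainder reaches 0 after 4 divisions, so the expansion has 4 partial quotients, read off in order.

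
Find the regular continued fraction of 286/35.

Run the Euclidean algorithm on 286 and 35; the successive quotients are the partial quotients a_0, a_1, ... (each step inverts the fractional part left over by the previous one):
  286 = 8*35 + 6, so a_0 = 8.
  35 = 5*6 + 5, so a_1 = 5.
  6 = 1*5 + 1, so a_2 = 1.
  5 = 5*1 + 0, so a_3 = 5.
The remainder reaches 0 after 4 divisions, so the expansion has 4 partial quotients, read off in order.

[8; 5, 1, 5]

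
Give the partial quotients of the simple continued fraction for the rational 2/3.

Run the Euclidean algorithm on 2 and 3; the successive quotients are the partial quotients a_0, a_1, ... (each step inverts the fractional part left over by the previous one):
  2 = 0*3 + 2, so a_0 = 0.
  3 = 1*2 + 1, so a_1 = 1.
  2 = 2*1 + 0, so a_2 = 2.
The remainder reaches 0 after 3 divisions, so the expansion has 3 partial quotients, read off in order.

[0; 1, 2]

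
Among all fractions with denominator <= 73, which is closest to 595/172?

128/37

Expand x = 595/172 as a continued fraction with the Euclidean algorithm:
  595 = 3*172 + 79, so a_0 = 3.
  172 = 2*79 + 14, so a_1 = 2.
  79 = 5*14 + 9, so a_2 = 5.
  14 = 1*9 + 5, so a_3 = 1.
  9 = 1*5 + 4, so a_4 = 1.
  5 = 1*4 + 1, so a_5 = 1.
  4 = 4*1 + 0, so a_6 = 4.
so x = [3; 2, 5, 1, 1, 1, 4].
Convergents (p_i = a_i*p_{i-1} + p_{i-2}, q_i = a_i*q_{i-1} + q_{i-2} with p_{-2}=0, p_{-1}=1, q_{-2}=1, q_{-1}=0), until the denominator exceeds 73:
  i=0: a_0=3, p_0 = 3*1 + 0 = 3, q_0 = 3*0 + 1 = 1.
  i=1: a_1=2, p_1 = 2*3 + 1 = 7, q_1 = 2*1 + 0 = 2.
  i=2: a_2=5, p_2 = 5*7 + 3 = 38, q_2 = 5*2 + 1 = 11.
  i=3: a_3=1, p_3 = 1*38 + 7 = 45, q_3 = 1*11 + 2 = 13.
  i=4: a_4=1, p_4 = 1*45 + 38 = 83, q_4 = 1*13 + 11 = 24.
  i=5: a_5=1, p_5 = 1*83 + 45 = 128, q_5 = 1*24 + 13 = 37.
  i=6: a_6=4, p_6 = 4*128 + 83 = 595, q_6 = 4*37 + 24 = 172.
q_6 = 172 > 73, so the last convergent with denominator <= 73 is p_5/q_5 = 128/37.
The closest fraction with denominator <= 73 is either p_5/q_5 or the intermediate fraction (k*p_5 + p_4)/(k*q_5 + q_4) with the largest k >= 1 whose denominator stays <= 73; these approach x as k grows, and every other convergent or intermediate fraction in range is farther away.
Largest k: floor((73 - q_4)/q_5) = floor((73 - 24)/37) = 1.
That gives (1*128 + 83)/(1*37 + 24) = 211/61.
Compare the errors: |x - 128/37| = |595*37 - 128*172|/(172*37) = 1/6364, and |x - 211/61| = |595*61 - 211*172|/(172*61) = 3/10492.
Cross-multiplying, 1*10492 = 10492 < 19092 = 3*6364, so 1/6364 is smaller: the convergent 128/37 is closer to x than 211/61.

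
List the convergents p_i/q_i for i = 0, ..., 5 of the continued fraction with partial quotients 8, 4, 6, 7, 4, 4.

8/1, 33/4, 206/25, 1475/179, 6106/741, 25899/3143

Using the convergent recurrence p_i = a_i*p_{i-1} + p_{i-2}, q_i = a_i*q_{i-1} + q_{i-2} with p_{-2}=0, p_{-1}=1, q_{-2}=1, q_{-1}=0:
  i=0: a_0=8, p_0 = 8*1 + 0 = 8, q_0 = 8*0 + 1 = 1.
  i=1: a_1=4, p_1 = 4*8 + 1 = 33, q_1 = 4*1 + 0 = 4.
  i=2: a_2=6, p_2 = 6*33 + 8 = 206, q_2 = 6*4 + 1 = 25.
  i=3: a_3=7, p_3 = 7*206 + 33 = 1475, q_3 = 7*25 + 4 = 179.
  i=4: a_4=4, p_4 = 4*1475 + 206 = 6106, q_4 = 4*179 + 25 = 741.
  i=5: a_5=4, p_5 = 4*6106 + 1475 = 25899, q_5 = 4*741 + 179 = 3143.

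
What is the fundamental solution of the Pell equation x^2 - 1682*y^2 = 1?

(x, y) = (3363, 82)

First expand sqrt(1682) as a continued fraction. With x_i = (sqrt(1682) + m_i)/d_i and (m_0, d_0) = (0, 1): a_0 = floor(sqrt(1682)) = 41, since 41^2 = 1681 <= 1682 < 1764 = 42^2.
Iterate m_{i+1} = d_i*a_i - m_i, d_{i+1} = (1682 - m_{i+1}^2)/d_i, a_{i+1} = floor((a_0 + m_{i+1})/d_{i+1}):
  m_1 = 1*41 - 0 = 41, d_1 = (1682 - 41^2)/1 = 1/1 = 1, a_1 = floor((41 + 41)/1) = 82.
  m_2 = 1*82 - 41 = 41, d_2 = (1682 - 41^2)/1 = 1/1 = 1: (m_2, d_2) = (m_1, d_1) = (41, 1), so from here the quotient a_1 repeats; the period length is 1.
So sqrt(1682) = [41; (82)] with period length k = 1.
k is odd, so (p_{k-1}, q_{k-1}) only solves x^2 - 1682y^2 = -1 and the fundamental solution of x^2 - 1682y^2 = 1 is (p_{2k-1}, q_{2k-1}) = (p_1, q_1); compute convergents through index 1, running through the period twice.
Convergents (p_i = a_i*p_{i-1} + p_{i-2}, q_i = a_i*q_{i-1} + q_{i-2} with p_{-2}=0, p_{-1}=1, q_{-2}=1, q_{-1}=0):
  i=0: a_0=41, p_0 = 41*1 + 0 = 41, q_0 = 41*0 + 1 = 1.
  i=1: a_1=82, p_1 = 82*41 + 1 = 3363, q_1 = 82*1 + 0 = 82.
Indeed p_0^2 - 1682*q_0^2 = 1681 - 1682 = -1, not +1.
Check: 3363^2 - 1682*82^2 = 11309769 - 11309768 = 1, so (x, y) = (3363, 82) solves the equation, and by the theorem it is the least positive solution.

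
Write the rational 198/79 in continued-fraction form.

Run the Euclidean algorithm on 198 and 79; the successive quotients are the partial quotients a_0, a_1, ... (each step inverts the fractional part left over by the previous one):
  198 = 2*79 + 40, so a_0 = 2.
  79 = 1*40 + 39, so a_1 = 1.
  40 = 1*39 + 1, so a_2 = 1.
  39 = 39*1 + 0, so a_3 = 39.
The remainder reaches 0 after 4 divisions, so the expansion has 4 partial quotients, read off in order.

[2; 1, 1, 39]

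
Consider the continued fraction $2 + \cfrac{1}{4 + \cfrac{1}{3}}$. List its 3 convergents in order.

Using the convergent recurrence p_i = a_i*p_{i-1} + p_{i-2}, q_i = a_i*q_{i-1} + q_{i-2} with p_{-2}=0, p_{-1}=1, q_{-2}=1, q_{-1}=0:
  i=0: a_0=2, p_0 = 2*1 + 0 = 2, q_0 = 2*0 + 1 = 1.
  i=1: a_1=4, p_1 = 4*2 + 1 = 9, q_1 = 4*1 + 0 = 4.
  i=2: a_2=3, p_2 = 3*9 + 2 = 29, q_2 = 3*4 + 1 = 13.

2/1, 9/4, 29/13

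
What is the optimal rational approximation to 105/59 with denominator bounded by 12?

Expand x = 105/59 as a continued fraction with the Euclidean algorithm:
  105 = 1*59 + 46, so a_0 = 1.
  59 = 1*46 + 13, so a_1 = 1.
  46 = 3*13 + 7, so a_2 = 3.
  13 = 1*7 + 6, so a_3 = 1.
  7 = 1*6 + 1, so a_4 = 1.
  6 = 6*1 + 0, so a_5 = 6.
so x = [1; 1, 3, 1, 1, 6].
Convergents (p_i = a_i*p_{i-1} + p_{i-2}, q_i = a_i*q_{i-1} + q_{i-2} with p_{-2}=0, p_{-1}=1, q_{-2}=1, q_{-1}=0), until the denominator exceeds 12:
  i=0: a_0=1, p_0 = 1*1 + 0 = 1, q_0 = 1*0 + 1 = 1.
  i=1: a_1=1, p_1 = 1*1 + 1 = 2, q_1 = 1*1 + 0 = 1.
  i=2: a_2=3, p_2 = 3*2 + 1 = 7, q_2 = 3*1 + 1 = 4.
  i=3: a_3=1, p_3 = 1*7 + 2 = 9, q_3 = 1*4 + 1 = 5.
  i=4: a_4=1, p_4 = 1*9 + 7 = 16, q_4 = 1*5 + 4 = 9.
  i=5: a_5=6, p_5 = 6*16 + 9 = 105, q_5 = 6*9 + 5 = 59.
q_5 = 59 > 12, so the last convergent with denominator <= 12 is p_4/q_4 = 16/9.
The closest fraction with denominator <= 12 is either p_4/q_4 or the intermediate fraction (k*p_4 + p_3)/(k*q_4 + q_3) with the largest k >= 1 whose denominator stays <= 12; these approach x as k grows, and every other convergent or intermediate fraction in range is farther away.
Largest k: floor((12 - q_3)/q_4) = floor((12 - 5)/9) = 0.
Since k = 0, no intermediate fraction beyond p_4/q_4 has denominator <= 12, so the convergent 16/9 is the closest (its error is |105*9 - 16*59|/(59*9) = 1/531).

16/9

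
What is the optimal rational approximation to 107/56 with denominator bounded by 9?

17/9

Expand x = 107/56 as a continued fraction with the Euclidean algorithm:
  107 = 1*56 + 51, so a_0 = 1.
  56 = 1*51 + 5, so a_1 = 1.
  51 = 10*5 + 1, so a_2 = 10.
  5 = 5*1 + 0, so a_3 = 5.
so x = [1; 1, 10, 5].
Convergents (p_i = a_i*p_{i-1} + p_{i-2}, q_i = a_i*q_{i-1} + q_{i-2} with p_{-2}=0, p_{-1}=1, q_{-2}=1, q_{-1}=0), until the denominator exceeds 9:
  i=0: a_0=1, p_0 = 1*1 + 0 = 1, q_0 = 1*0 + 1 = 1.
  i=1: a_1=1, p_1 = 1*1 + 1 = 2, q_1 = 1*1 + 0 = 1.
  i=2: a_2=10, p_2 = 10*2 + 1 = 21, q_2 = 10*1 + 1 = 11.
q_2 = 11 > 9, so the last convergent with denominator <= 9 is p_1/q_1 = 2/1.
The closest fraction with denominator <= 9 is either p_1/q_1 or the intermediate fraction (k*p_1 + p_0)/(k*q_1 + q_0) with the largest k >= 1 whose denominator stays <= 9; these approach x as k grows, and every other convergent or intermediate fraction in range is farther away.
Largest k: floor((9 - q_0)/q_1) = floor((9 - 1)/1) = 8.
That gives (8*2 + 1)/(8*1 + 1) = 17/9.
Compare the errors: |x - 2/1| = |107*1 - 2*56|/(56*1) = 5/56, and |x - 17/9| = |107*9 - 17*56|/(56*9) = 11/504.
Cross-multiplying, 11*56 = 616 < 2520 = 5*504, so 11/504 is smaller: the intermediate fraction 17/9 is closer to x than 2/1.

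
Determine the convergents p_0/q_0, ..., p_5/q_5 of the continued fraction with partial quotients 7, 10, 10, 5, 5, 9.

7/1, 71/10, 717/101, 3656/515, 18997/2676, 174629/24599

Using the convergent recurrence p_i = a_i*p_{i-1} + p_{i-2}, q_i = a_i*q_{i-1} + q_{i-2} with p_{-2}=0, p_{-1}=1, q_{-2}=1, q_{-1}=0:
  i=0: a_0=7, p_0 = 7*1 + 0 = 7, q_0 = 7*0 + 1 = 1.
  i=1: a_1=10, p_1 = 10*7 + 1 = 71, q_1 = 10*1 + 0 = 10.
  i=2: a_2=10, p_2 = 10*71 + 7 = 717, q_2 = 10*10 + 1 = 101.
  i=3: a_3=5, p_3 = 5*717 + 71 = 3656, q_3 = 5*101 + 10 = 515.
  i=4: a_4=5, p_4 = 5*3656 + 717 = 18997, q_4 = 5*515 + 101 = 2676.
  i=5: a_5=9, p_5 = 9*18997 + 3656 = 174629, q_5 = 9*2676 + 515 = 24599.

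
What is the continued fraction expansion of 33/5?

Run the Euclidean algorithm on 33 and 5; the successive quotients are the partial quotients a_0, a_1, ... (each step inverts the fractional part left over by the previous one):
  33 = 6*5 + 3, so a_0 = 6.
  5 = 1*3 + 2, so a_1 = 1.
  3 = 1*2 + 1, so a_2 = 1.
  2 = 2*1 + 0, so a_3 = 2.
The remainder reaches 0 after 4 divisions, so the expansion has 4 partial quotients, read off in order.

[6; 1, 1, 2]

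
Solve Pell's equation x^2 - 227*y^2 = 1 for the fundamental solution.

First expand sqrt(227) as a continued fraction. With x_i = (sqrt(227) + m_i)/d_i and (m_0, d_0) = (0, 1): a_0 = floor(sqrt(227)) = 15, since 15^2 = 225 <= 227 < 256 = 16^2.
Iterate m_{i+1} = d_i*a_i - m_i, d_{i+1} = (227 - m_{i+1}^2)/d_i, a_{i+1} = floor((a_0 + m_{i+1})/d_{i+1}):
  m_1 = 1*15 - 0 = 15, d_1 = (227 - 15^2)/1 = 2/1 = 2, a_1 = floor((15 + 15)/2) = 15.
  m_2 = 2*15 - 15 = 15, d_2 = (227 - 15^2)/2 = 2/2 = 1, a_2 = floor((15 + 15)/1) = 30.
  m_3 = 1*30 - 15 = 15, d_3 = (227 - 15^2)/1 = 2/1 = 2: (m_3, d_3) = (m_1, d_1) = (15, 2), so from here the quotients repeat a_1, a_2; the period length is 2.
So sqrt(227) = [15; (15, 30)] with period length k = 2.
k is even, so the fundamental solution of x^2 - 227y^2 = 1 is (p_{k-1}, q_{k-1}) = (p_1, q_1); compute convergents through index 1.
Convergents (p_i = a_i*p_{i-1} + p_{i-2}, q_i = a_i*q_{i-1} + q_{i-2} with p_{-2}=0, p_{-1}=1, q_{-2}=1, q_{-1}=0):
  i=0: a_0=15, p_0 = 15*1 + 0 = 15, q_0 = 15*0 + 1 = 1.
  i=1: a_1=15, p_1 = 15*15 + 1 = 226, q_1 = 15*1 + 0 = 15.
Check: 226^2 - 227*15^2 = 51076 - 51075 = 1, so (x, y) = (226, 15) solves the equation, and by the theorem it is the least positive solution.

(x, y) = (226, 15)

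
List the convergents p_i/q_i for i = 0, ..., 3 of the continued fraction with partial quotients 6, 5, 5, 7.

Using the convergent recurrence p_i = a_i*p_{i-1} + p_{i-2}, q_i = a_i*q_{i-1} + q_{i-2} with p_{-2}=0, p_{-1}=1, q_{-2}=1, q_{-1}=0:
  i=0: a_0=6, p_0 = 6*1 + 0 = 6, q_0 = 6*0 + 1 = 1.
  i=1: a_1=5, p_1 = 5*6 + 1 = 31, q_1 = 5*1 + 0 = 5.
  i=2: a_2=5, p_2 = 5*31 + 6 = 161, q_2 = 5*5 + 1 = 26.
  i=3: a_3=7, p_3 = 7*161 + 31 = 1158, q_3 = 7*26 + 5 = 187.

6/1, 31/5, 161/26, 1158/187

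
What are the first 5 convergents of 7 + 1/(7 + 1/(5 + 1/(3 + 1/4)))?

Using the convergent recurrence p_i = a_i*p_{i-1} + p_{i-2}, q_i = a_i*q_{i-1} + q_{i-2} with p_{-2}=0, p_{-1}=1, q_{-2}=1, q_{-1}=0:
  i=0: a_0=7, p_0 = 7*1 + 0 = 7, q_0 = 7*0 + 1 = 1.
  i=1: a_1=7, p_1 = 7*7 + 1 = 50, q_1 = 7*1 + 0 = 7.
  i=2: a_2=5, p_2 = 5*50 + 7 = 257, q_2 = 5*7 + 1 = 36.
  i=3: a_3=3, p_3 = 3*257 + 50 = 821, q_3 = 3*36 + 7 = 115.
  i=4: a_4=4, p_4 = 4*821 + 257 = 3541, q_4 = 4*115 + 36 = 496.

7/1, 50/7, 257/36, 821/115, 3541/496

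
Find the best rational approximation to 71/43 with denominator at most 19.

Expand x = 71/43 as a continued fraction with the Euclidean algorithm:
  71 = 1*43 + 28, so a_0 = 1.
  43 = 1*28 + 15, so a_1 = 1.
  28 = 1*15 + 13, so a_2 = 1.
  15 = 1*13 + 2, so a_3 = 1.
  13 = 6*2 + 1, so a_4 = 6.
  2 = 2*1 + 0, so a_5 = 2.
so x = [1; 1, 1, 1, 6, 2].
Convergents (p_i = a_i*p_{i-1} + p_{i-2}, q_i = a_i*q_{i-1} + q_{i-2} with p_{-2}=0, p_{-1}=1, q_{-2}=1, q_{-1}=0), until the denominator exceeds 19:
  i=0: a_0=1, p_0 = 1*1 + 0 = 1, q_0 = 1*0 + 1 = 1.
  i=1: a_1=1, p_1 = 1*1 + 1 = 2, q_1 = 1*1 + 0 = 1.
  i=2: a_2=1, p_2 = 1*2 + 1 = 3, q_2 = 1*1 + 1 = 2.
  i=3: a_3=1, p_3 = 1*3 + 2 = 5, q_3 = 1*2 + 1 = 3.
  i=4: a_4=6, p_4 = 6*5 + 3 = 33, q_4 = 6*3 + 2 = 20.
q_4 = 20 > 19, so the last convergent with denominator <= 19 is p_3/q_3 = 5/3.
The closest fraction with denominator <= 19 is either p_3/q_3 or the intermediate fraction (k*p_3 + p_2)/(k*q_3 + q_2) with the largest k >= 1 whose denominator stays <= 19; these approach x as k grows, and every other convergent or intermediate fraction in range is farther away.
Largest k: floor((19 - q_2)/q_3) = floor((19 - 2)/3) = 5.
That gives (5*5 + 3)/(5*3 + 2) = 28/17.
Compare the errors: |x - 5/3| = |71*3 - 5*43|/(43*3) = 2/129, and |x - 28/17| = |71*17 - 28*43|/(43*17) = 3/731.
Cross-multiplying, 3*129 = 387 < 1462 = 2*731, so 3/731 is smaller: the intermediate fraction 28/17 is closer to x than 5/3.

28/17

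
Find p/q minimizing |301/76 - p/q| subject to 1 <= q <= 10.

Expand x = 301/76 as a continued fraction with the Euclidean algorithm:
  301 = 3*76 + 73, so a_0 = 3.
  76 = 1*73 + 3, so a_1 = 1.
  73 = 24*3 + 1, so a_2 = 24.
  3 = 3*1 + 0, so a_3 = 3.
so x = [3; 1, 24, 3].
Convergents (p_i = a_i*p_{i-1} + p_{i-2}, q_i = a_i*q_{i-1} + q_{i-2} with p_{-2}=0, p_{-1}=1, q_{-2}=1, q_{-1}=0), until the denominator exceeds 10:
  i=0: a_0=3, p_0 = 3*1 + 0 = 3, q_0 = 3*0 + 1 = 1.
  i=1: a_1=1, p_1 = 1*3 + 1 = 4, q_1 = 1*1 + 0 = 1.
  i=2: a_2=24, p_2 = 24*4 + 3 = 99, q_2 = 24*1 + 1 = 25.
q_2 = 25 > 10, so the last convergent with denominator <= 10 is p_1/q_1 = 4/1.
The closest fraction with denominator <= 10 is either p_1/q_1 or the intermediate fraction (k*p_1 + p_0)/(k*q_1 + q_0) with the largest k >= 1 whose denominator stays <= 10; these approach x as k grows, and every other convergent or intermediate fraction in range is farther away.
Largest k: floor((10 - q_0)/q_1) = floor((10 - 1)/1) = 9.
That gives (9*4 + 3)/(9*1 + 1) = 39/10.
Compare the errors: |x - 4/1| = |301*1 - 4*76|/(76*1) = 3/76, and |x - 39/10| = |301*10 - 39*76|/(76*10) = 46/760.
Cross-multiplying, 3*760 = 2280 < 3496 = 46*76, so 3/76 is smaller: the convergent 4/1 is closer to x than 39/10.

4/1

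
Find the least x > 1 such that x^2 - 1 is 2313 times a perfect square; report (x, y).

First expand sqrt(2313) as a continued fraction. With x_i = (sqrt(2313) + m_i)/d_i and (m_0, d_0) = (0, 1): a_0 = floor(sqrt(2313)) = 48, since 48^2 = 2304 <= 2313 < 2401 = 49^2.
Iterate m_{i+1} = d_i*a_i - m_i, d_{i+1} = (2313 - m_{i+1}^2)/d_i, a_{i+1} = floor((a_0 + m_{i+1})/d_{i+1}):
  m_1 = 1*48 - 0 = 48, d_1 = (2313 - 48^2)/1 = 9/1 = 9, a_1 = floor((48 + 48)/9) = 10.
  m_2 = 9*10 - 48 = 42, d_2 = (2313 - 42^2)/9 = 549/9 = 61, a_2 = floor((48 + 42)/61) = 1.
  m_3 = 61*1 - 42 = 19, d_3 = (2313 - 19^2)/61 = 1952/61 = 32, a_3 = floor((48 + 19)/32) = 2.
  m_4 = 32*2 - 19 = 45, d_4 = (2313 - 45^2)/32 = 288/32 = 9, a_4 = floor((48 + 45)/9) = 10.
  m_5 = 9*10 - 45 = 45, d_5 = (2313 - 45^2)/9 = 288/9 = 32, a_5 = floor((48 + 45)/32) = 2.
  m_6 = 32*2 - 45 = 19, d_6 = (2313 - 19^2)/32 = 1952/32 = 61, a_6 = floor((48 + 19)/61) = 1.
  m_7 = 61*1 - 19 = 42, d_7 = (2313 - 42^2)/61 = 549/61 = 9, a_7 = floor((48 + 42)/9) = 10.
  m_8 = 9*10 - 42 = 48, d_8 = (2313 - 48^2)/9 = 9/9 = 1, a_8 = floor((48 + 48)/1) = 96.
  m_9 = 1*96 - 48 = 48, d_9 = (2313 - 48^2)/1 = 9/1 = 9: (m_9, d_9) = (m_1, d_1) = (48, 9), so from here the quotients repeat a_1, ..., a_8; the period length is 8.
So sqrt(2313) = [48; (10, 1, 2, 10, 2, 1, 10, 96)] with period length k = 8.
k is even, so the fundamental solution of x^2 - 2313y^2 = 1 is (p_{k-1}, q_{k-1}) = (p_7, q_7); compute convergents through index 7.
Convergents (p_i = a_i*p_{i-1} + p_{i-2}, q_i = a_i*q_{i-1} + q_{i-2} with p_{-2}=0, p_{-1}=1, q_{-2}=1, q_{-1}=0):
  i=0: a_0=48, p_0 = 48*1 + 0 = 48, q_0 = 48*0 + 1 = 1.
  i=1: a_1=10, p_1 = 10*48 + 1 = 481, q_1 = 10*1 + 0 = 10.
  i=2: a_2=1, p_2 = 1*481 + 48 = 529, q_2 = 1*10 + 1 = 11.
  i=3: a_3=2, p_3 = 2*529 + 481 = 1539, q_3 = 2*11 + 10 = 32.
  i=4: a_4=10, p_4 = 10*1539 + 529 = 15919, q_4 = 10*32 + 11 = 331.
  i=5: a_5=2, p_5 = 2*15919 + 1539 = 33377, q_5 = 2*331 + 32 = 694.
  i=6: a_6=1, p_6 = 1*33377 + 15919 = 49296, q_6 = 1*694 + 331 = 1025.
  i=7: a_7=10, p_7 = 10*49296 + 33377 = 526337, q_7 = 10*1025 + 694 = 10944.
Check: 526337^2 - 2313*10944^2 = 277030637569 - 277030637568 = 1, so (x, y) = (526337, 10944) solves the equation, and by the theorem it is the least positive solution.

(x, y) = (526337, 10944)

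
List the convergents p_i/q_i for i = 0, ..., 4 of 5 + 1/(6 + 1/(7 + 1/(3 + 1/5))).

Using the convergent recurrence p_i = a_i*p_{i-1} + p_{i-2}, q_i = a_i*q_{i-1} + q_{i-2} with p_{-2}=0, p_{-1}=1, q_{-2}=1, q_{-1}=0:
  i=0: a_0=5, p_0 = 5*1 + 0 = 5, q_0 = 5*0 + 1 = 1.
  i=1: a_1=6, p_1 = 6*5 + 1 = 31, q_1 = 6*1 + 0 = 6.
  i=2: a_2=7, p_2 = 7*31 + 5 = 222, q_2 = 7*6 + 1 = 43.
  i=3: a_3=3, p_3 = 3*222 + 31 = 697, q_3 = 3*43 + 6 = 135.
  i=4: a_4=5, p_4 = 5*697 + 222 = 3707, q_4 = 5*135 + 43 = 718.

5/1, 31/6, 222/43, 697/135, 3707/718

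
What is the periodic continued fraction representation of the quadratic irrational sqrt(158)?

Write x_i = (sqrt(158) + m_i)/d_i with (m_0, d_0) = (0, 1). a_0 = floor(sqrt(158)) = 12, since 12^2 = 144 <= 158 < 169 = 13^2.
Iterate m_{i+1} = d_i*a_i - m_i, d_{i+1} = (158 - m_{i+1}^2)/d_i, a_{i+1} = floor((a_0 + m_{i+1})/d_{i+1}):
  m_1 = 1*12 - 0 = 12, d_1 = (158 - 12^2)/1 = 14/1 = 14, a_1 = floor((12 + 12)/14) = 1.
  m_2 = 14*1 - 12 = 2, d_2 = (158 - 2^2)/14 = 154/14 = 11, a_2 = floor((12 + 2)/11) = 1.
  m_3 = 11*1 - 2 = 9, d_3 = (158 - 9^2)/11 = 77/11 = 7, a_3 = floor((12 + 9)/7) = 3.
  m_4 = 7*3 - 9 = 12, d_4 = (158 - 12^2)/7 = 14/7 = 2, a_4 = floor((12 + 12)/2) = 12.
  m_5 = 2*12 - 12 = 12, d_5 = (158 - 12^2)/2 = 14/2 = 7, a_5 = floor((12 + 12)/7) = 3.
  m_6 = 7*3 - 12 = 9, d_6 = (158 - 9^2)/7 = 77/7 = 11, a_6 = floor((12 + 9)/11) = 1.
  m_7 = 11*1 - 9 = 2, d_7 = (158 - 2^2)/11 = 154/11 = 14, a_7 = floor((12 + 2)/14) = 1.
  m_8 = 14*1 - 2 = 12, d_8 = (158 - 12^2)/14 = 14/14 = 1, a_8 = floor((12 + 12)/1) = 24.
  m_9 = 1*24 - 12 = 12, d_9 = (158 - 12^2)/1 = 14/1 = 14: (m_9, d_9) = (m_1, d_1) = (12, 14), so from here the quotients repeat a_1, ..., a_8; the period length is 8.
Hence the expansion of sqrt(158) is a_0 = 12 followed by the repeating block 1, 1, 3, 12, 3, 1, 1, 24 (period 8).

[12; (1, 1, 3, 12, 3, 1, 1, 24)]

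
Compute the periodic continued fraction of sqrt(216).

[14; (1, 2, 3, 2, 1, 28)]

Write x_i = (sqrt(216) + m_i)/d_i with (m_0, d_0) = (0, 1). a_0 = floor(sqrt(216)) = 14, since 14^2 = 196 <= 216 < 225 = 15^2.
Iterate m_{i+1} = d_i*a_i - m_i, d_{i+1} = (216 - m_{i+1}^2)/d_i, a_{i+1} = floor((a_0 + m_{i+1})/d_{i+1}):
  m_1 = 1*14 - 0 = 14, d_1 = (216 - 14^2)/1 = 20/1 = 20, a_1 = floor((14 + 14)/20) = 1.
  m_2 = 20*1 - 14 = 6, d_2 = (216 - 6^2)/20 = 180/20 = 9, a_2 = floor((14 + 6)/9) = 2.
  m_3 = 9*2 - 6 = 12, d_3 = (216 - 12^2)/9 = 72/9 = 8, a_3 = floor((14 + 12)/8) = 3.
  m_4 = 8*3 - 12 = 12, d_4 = (216 - 12^2)/8 = 72/8 = 9, a_4 = floor((14 + 12)/9) = 2.
  m_5 = 9*2 - 12 = 6, d_5 = (216 - 6^2)/9 = 180/9 = 20, a_5 = floor((14 + 6)/20) = 1.
  m_6 = 20*1 - 6 = 14, d_6 = (216 - 14^2)/20 = 20/20 = 1, a_6 = floor((14 + 14)/1) = 28.
  m_7 = 1*28 - 14 = 14, d_7 = (216 - 14^2)/1 = 20/1 = 20: (m_7, d_7) = (m_1, d_1) = (14, 20), so from here the quotients repeat a_1, ..., a_6; the period length is 6.
Hence the expansion of sqrt(216) is a_0 = 14 followed by the repeating block 1, 2, 3, 2, 1, 28 (period 6).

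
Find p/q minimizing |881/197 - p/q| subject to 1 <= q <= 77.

Expand x = 881/197 as a continued fraction with the Euclidean algorithm:
  881 = 4*197 + 93, so a_0 = 4.
  197 = 2*93 + 11, so a_1 = 2.
  93 = 8*11 + 5, so a_2 = 8.
  11 = 2*5 + 1, so a_3 = 2.
  5 = 5*1 + 0, so a_4 = 5.
so x = [4; 2, 8, 2, 5].
Convergents (p_i = a_i*p_{i-1} + p_{i-2}, q_i = a_i*q_{i-1} + q_{i-2} with p_{-2}=0, p_{-1}=1, q_{-2}=1, q_{-1}=0), until the denominator exceeds 77:
  i=0: a_0=4, p_0 = 4*1 + 0 = 4, q_0 = 4*0 + 1 = 1.
  i=1: a_1=2, p_1 = 2*4 + 1 = 9, q_1 = 2*1 + 0 = 2.
  i=2: a_2=8, p_2 = 8*9 + 4 = 76, q_2 = 8*2 + 1 = 17.
  i=3: a_3=2, p_3 = 2*76 + 9 = 161, q_3 = 2*17 + 2 = 36.
  i=4: a_4=5, p_4 = 5*161 + 76 = 881, q_4 = 5*36 + 17 = 197.
q_4 = 197 > 77, so the last convergent with denominator <= 77 is p_3/q_3 = 161/36.
The closest fraction with denominator <= 77 is either p_3/q_3 or the intermediate fraction (k*p_3 + p_2)/(k*q_3 + q_2) with the largest k >= 1 whose denominator stays <= 77; these approach x as k grows, and every other convergent or intermediate fraction in range is farther away.
Largest k: floor((77 - q_2)/q_3) = floor((77 - 17)/36) = 1.
That gives (1*161 + 76)/(1*36 + 17) = 237/53.
Compare the errors: |x - 161/36| = |881*36 - 161*197|/(197*36) = 1/7092, and |x - 237/53| = |881*53 - 237*197|/(197*53) = 4/10441.
Cross-multiplying, 1*10441 = 10441 < 28368 = 4*7092, so 1/7092 is smaller: the convergent 161/36 is closer to x than 237/53.

161/36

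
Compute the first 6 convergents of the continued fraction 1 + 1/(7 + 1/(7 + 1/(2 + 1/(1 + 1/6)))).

Using the convergent recurrence p_i = a_i*p_{i-1} + p_{i-2}, q_i = a_i*q_{i-1} + q_{i-2} with p_{-2}=0, p_{-1}=1, q_{-2}=1, q_{-1}=0:
  i=0: a_0=1, p_0 = 1*1 + 0 = 1, q_0 = 1*0 + 1 = 1.
  i=1: a_1=7, p_1 = 7*1 + 1 = 8, q_1 = 7*1 + 0 = 7.
  i=2: a_2=7, p_2 = 7*8 + 1 = 57, q_2 = 7*7 + 1 = 50.
  i=3: a_3=2, p_3 = 2*57 + 8 = 122, q_3 = 2*50 + 7 = 107.
  i=4: a_4=1, p_4 = 1*122 + 57 = 179, q_4 = 1*107 + 50 = 157.
  i=5: a_5=6, p_5 = 6*179 + 122 = 1196, q_5 = 6*157 + 107 = 1049.

1/1, 8/7, 57/50, 122/107, 179/157, 1196/1049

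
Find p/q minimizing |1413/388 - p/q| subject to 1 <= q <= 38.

Expand x = 1413/388 as a continued fraction with the Euclidean algorithm:
  1413 = 3*388 + 249, so a_0 = 3.
  388 = 1*249 + 139, so a_1 = 1.
  249 = 1*139 + 110, so a_2 = 1.
  139 = 1*110 + 29, so a_3 = 1.
  110 = 3*29 + 23, so a_4 = 3.
  29 = 1*23 + 6, so a_5 = 1.
  23 = 3*6 + 5, so a_6 = 3.
  6 = 1*5 + 1, so a_7 = 1.
  5 = 5*1 + 0, so a_8 = 5.
so x = [3; 1, 1, 1, 3, 1, 3, 1, 5].
Convergents (p_i = a_i*p_{i-1} + p_{i-2}, q_i = a_i*q_{i-1} + q_{i-2} with p_{-2}=0, p_{-1}=1, q_{-2}=1, q_{-1}=0), until the denominator exceeds 38:
  i=0: a_0=3, p_0 = 3*1 + 0 = 3, q_0 = 3*0 + 1 = 1.
  i=1: a_1=1, p_1 = 1*3 + 1 = 4, q_1 = 1*1 + 0 = 1.
  i=2: a_2=1, p_2 = 1*4 + 3 = 7, q_2 = 1*1 + 1 = 2.
  i=3: a_3=1, p_3 = 1*7 + 4 = 11, q_3 = 1*2 + 1 = 3.
  i=4: a_4=3, p_4 = 3*11 + 7 = 40, q_4 = 3*3 + 2 = 11.
  i=5: a_5=1, p_5 = 1*40 + 11 = 51, q_5 = 1*11 + 3 = 14.
  i=6: a_6=3, p_6 = 3*51 + 40 = 193, q_6 = 3*14 + 11 = 53.
q_6 = 53 > 38, so the last convergent with denominator <= 38 is p_5/q_5 = 51/14.
The closest fraction with denominator <= 38 is either p_5/q_5 or the intermediate fraction (k*p_5 + p_4)/(k*q_5 + q_4) with the largest k >= 1 whose denominator stays <= 38; these approach x as k grows, and every other convergent or intermediate fraction in range is farther away.
Largest k: floor((38 - q_4)/q_5) = floor((38 - 11)/14) = 1.
That gives (1*51 + 40)/(1*14 + 11) = 91/25.
Compare the errors: |x - 51/14| = |1413*14 - 51*388|/(388*14) = 6/5432, and |x - 91/25| = |1413*25 - 91*388|/(388*25) = 17/9700.
Cross-multiplying, 6*9700 = 58200 < 92344 = 17*5432, so 6/5432 is smaller: the convergent 51/14 is closer to x than 91/25.

51/14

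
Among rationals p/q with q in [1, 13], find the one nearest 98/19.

Expand x = 98/19 as a continued fraction with the Euclidean algorithm:
  98 = 5*19 + 3, so a_0 = 5.
  19 = 6*3 + 1, so a_1 = 6.
  3 = 3*1 + 0, so a_2 = 3.
so x = [5; 6, 3].
Convergents (p_i = a_i*p_{i-1} + p_{i-2}, q_i = a_i*q_{i-1} + q_{i-2} with p_{-2}=0, p_{-1}=1, q_{-2}=1, q_{-1}=0), until the denominator exceeds 13:
  i=0: a_0=5, p_0 = 5*1 + 0 = 5, q_0 = 5*0 + 1 = 1.
  i=1: a_1=6, p_1 = 6*5 + 1 = 31, q_1 = 6*1 + 0 = 6.
  i=2: a_2=3, p_2 = 3*31 + 5 = 98, q_2 = 3*6 + 1 = 19.
q_2 = 19 > 13, so the last convergent with denominator <= 13 is p_1/q_1 = 31/6.
The closest fraction with denominator <= 13 is either p_1/q_1 or the intermediate fraction (k*p_1 + p_0)/(k*q_1 + q_0) with the largest k >= 1 whose denominator stays <= 13; these approach x as k grows, and every other convergent or intermediate fraction in range is farther away.
Largest k: floor((13 - q_0)/q_1) = floor((13 - 1)/6) = 2.
That gives (2*31 + 5)/(2*6 + 1) = 67/13.
Compare the errors: |x - 31/6| = |98*6 - 31*19|/(19*6) = 1/114, and |x - 67/13| = |98*13 - 67*19|/(19*13) = 1/247.
Cross-multiplying, 1*114 = 114 < 247 = 1*247, so 1/247 is smaller: the intermediate fraction 67/13 is closer to x than 31/6.

67/13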